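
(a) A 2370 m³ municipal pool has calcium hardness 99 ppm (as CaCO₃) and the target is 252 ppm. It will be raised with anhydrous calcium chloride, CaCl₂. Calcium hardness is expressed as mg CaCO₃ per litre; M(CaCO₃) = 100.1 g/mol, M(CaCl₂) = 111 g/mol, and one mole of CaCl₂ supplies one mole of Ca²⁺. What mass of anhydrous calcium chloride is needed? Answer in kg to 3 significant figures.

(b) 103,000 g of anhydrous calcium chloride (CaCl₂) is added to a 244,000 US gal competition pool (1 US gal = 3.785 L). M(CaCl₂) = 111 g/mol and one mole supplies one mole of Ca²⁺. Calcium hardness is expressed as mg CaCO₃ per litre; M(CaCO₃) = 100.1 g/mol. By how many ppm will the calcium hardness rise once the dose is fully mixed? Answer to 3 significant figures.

(a) 402 kg; (b) 101 ppm

(a) Volume: 2370 m³ = 2,370,000 L.
(a) Hardness to add: (252 − 99) = 153 mg/L as CaCO₃ × 2,370,000 L = 362,600 g as CaCO₃.
(a) Moles of Ca²⁺ (1 mol Ca²⁺ ≡ 1 mol CaCO₃): 362,600 / 100.1 g/mol = 3622 mol.
(a) Mass of CaCl₂: 3622 × 111 = 402,100 g.

(b) Volume: 244,000 US gal × 3.785 L/gal = 923,540 L.
(b) Moles of Ca²⁺: 103,000 g ÷ 111 g/mol = 927.9 mol.
(b) As CaCO₃: 927.9 mol × 100.1 g/mol = 92,890 g.
(b) Rise: 92,890 g / 923,540 L × 1000 = 100.6 mg/L.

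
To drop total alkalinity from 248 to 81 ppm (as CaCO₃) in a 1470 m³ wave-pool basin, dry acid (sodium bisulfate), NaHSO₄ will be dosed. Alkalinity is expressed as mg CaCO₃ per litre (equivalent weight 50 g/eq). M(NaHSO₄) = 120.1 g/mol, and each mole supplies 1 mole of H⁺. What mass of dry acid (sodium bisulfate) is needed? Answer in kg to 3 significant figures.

590 kg

Volume: 1470 m³ = 1,470,000 L.
Alkalinity to neutralize: (248 − 81) = 167 mg/L as CaCO₃ × 1,470,000 L = 245,500 g as CaCO₃.
Equivalents of H⁺ required: 245,500 ÷ 50 g/eq = 4910 eq = 4910 mol NaHSO₄.
Mass of NaHSO₄: 4910 × 120.1 = 589,700 g.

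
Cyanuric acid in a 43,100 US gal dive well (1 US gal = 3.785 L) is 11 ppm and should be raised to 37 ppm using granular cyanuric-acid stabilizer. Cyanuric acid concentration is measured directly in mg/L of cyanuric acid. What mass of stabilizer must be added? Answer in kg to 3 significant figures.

4.24 kg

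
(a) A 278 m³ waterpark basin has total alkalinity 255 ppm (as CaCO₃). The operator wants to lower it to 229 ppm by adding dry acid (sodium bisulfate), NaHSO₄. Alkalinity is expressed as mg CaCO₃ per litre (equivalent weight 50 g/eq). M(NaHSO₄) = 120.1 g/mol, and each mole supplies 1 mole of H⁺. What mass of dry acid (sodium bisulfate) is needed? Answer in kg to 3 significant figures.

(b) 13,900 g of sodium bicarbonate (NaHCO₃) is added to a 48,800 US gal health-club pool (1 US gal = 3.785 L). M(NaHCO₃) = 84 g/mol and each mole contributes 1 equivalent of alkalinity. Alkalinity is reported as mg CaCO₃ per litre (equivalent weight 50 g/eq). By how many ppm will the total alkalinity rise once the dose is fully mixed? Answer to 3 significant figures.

(a) Volume: 278 m³ = 278,000 L.
(a) Alkalinity to neutralize: (255 − 229) = 26 mg/L as CaCO₃ × 278,000 L = 7228 g as CaCO₃.
(a) Equivalents of H⁺ required: 7228 ÷ 50 g/eq = 144.6 eq = 144.6 mol NaHSO₄.
(a) Mass of NaHSO₄: 144.6 × 120.1 = 17,360 g.

(b) Volume: 48,800 US gal × 3.785 L/gal = 184,708 L.
(b) Moles of NaHCO₃: 13,900 g ÷ 84 g/mol = 165.5 mol → 165.5 eq of alkalinity.
(b) As CaCO₃: 165.5 eq × 50 g/eq = 8274 g.
(b) Rise: 8274 g / 184,708 L × 1000 = 44.79 mg/L.

(a) 17.4 kg; (b) 44.8 ppm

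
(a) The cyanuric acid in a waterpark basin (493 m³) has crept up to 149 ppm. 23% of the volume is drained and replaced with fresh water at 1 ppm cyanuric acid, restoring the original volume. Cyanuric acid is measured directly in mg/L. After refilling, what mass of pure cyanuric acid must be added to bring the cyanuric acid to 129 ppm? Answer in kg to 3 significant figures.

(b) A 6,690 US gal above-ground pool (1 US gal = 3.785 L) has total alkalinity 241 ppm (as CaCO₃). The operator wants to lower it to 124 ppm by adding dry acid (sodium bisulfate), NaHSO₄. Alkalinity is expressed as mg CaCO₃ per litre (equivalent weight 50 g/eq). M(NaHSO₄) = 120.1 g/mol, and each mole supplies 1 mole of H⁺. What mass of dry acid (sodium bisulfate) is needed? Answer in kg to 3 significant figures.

(a) 6.92 kg; (b) 7.12 kg

(a) Volume: 493 m³ = 493,000 L.
(a) After draining 23% and refilling: 149 × 0.77 + 1 × 0.23 = 114.96 ppm.
(a) Deficit to target: 129 − 114.96 = 14.04 mg/L.
(a) Mass: 14.04 mg/L × 493,000 L = 6922 g cyanuric acid.

(b) Volume: 6,690 US gal × 3.785 L/gal = 25,322 L.
(b) Alkalinity to neutralize: (241 − 124) = 117 mg/L as CaCO₃ × 25,322 L = 2963 g as CaCO₃.
(b) Equivalents of H⁺ required: 2963 ÷ 50 g/eq = 59.25 eq = 59.25 mol NaHSO₄.
(b) Mass of NaHSO₄: 59.25 × 120.1 = 7116 g.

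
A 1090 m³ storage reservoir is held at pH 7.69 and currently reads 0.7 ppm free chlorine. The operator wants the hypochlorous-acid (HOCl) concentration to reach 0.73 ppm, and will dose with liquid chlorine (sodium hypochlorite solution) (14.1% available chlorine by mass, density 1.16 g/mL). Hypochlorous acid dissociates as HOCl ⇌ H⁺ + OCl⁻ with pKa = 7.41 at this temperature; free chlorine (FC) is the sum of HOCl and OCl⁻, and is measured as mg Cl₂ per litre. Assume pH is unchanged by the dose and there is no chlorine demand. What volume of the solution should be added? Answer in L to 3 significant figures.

9.47 L

Volume: 1090 m³ = 1,090,000 L.
[OCl⁻]/[HOCl] = 10^(pH − pKa) = 10^(7.69 − 7.41) = 1.905; fraction as HOCl = 1/(1 + 1.905) = 0.3442.
Free chlorine required for 0.73 ppm HOCl: 0.73 / 0.3442 = 2.121 ppm.
FC to add: 2.121 − 0.7 = 1.421 mg/L as Cl₂.
Cl₂ equivalent: 1.421 mg/L × 1,090,000 L = 1549 g.
Product at 14.1% available Cl: 1549 / 0.141 = 10,980 g.
Volume: 10,980 g ÷ 1.16 g/mL = 9470 mL.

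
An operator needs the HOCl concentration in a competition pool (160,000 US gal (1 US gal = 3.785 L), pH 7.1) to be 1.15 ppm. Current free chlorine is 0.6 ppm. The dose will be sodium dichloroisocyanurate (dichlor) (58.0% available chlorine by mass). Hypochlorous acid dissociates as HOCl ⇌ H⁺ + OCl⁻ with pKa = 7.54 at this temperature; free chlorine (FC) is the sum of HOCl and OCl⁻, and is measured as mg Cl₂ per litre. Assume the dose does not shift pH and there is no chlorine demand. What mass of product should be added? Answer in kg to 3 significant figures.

1.01 kg

Volume: 160,000 US gal × 3.785 L/gal = 605,600 L.
[OCl⁻]/[HOCl] = 10^(pH − pKa) = 10^(7.1 − 7.54) = 0.3631; fraction as HOCl = 1/(1 + 0.3631) = 0.7336.
Free chlorine required for 1.15 ppm HOCl: 1.15 / 0.7336 = 1.568 ppm.
FC to add: 1.568 − 0.6 = 0.9675 mg/L as Cl₂.
Cl₂ equivalent: 0.9675 mg/L × 605,600 L = 585.9 g.
Product at 58.0% available Cl: 585.9 / 0.58 = 1010 g.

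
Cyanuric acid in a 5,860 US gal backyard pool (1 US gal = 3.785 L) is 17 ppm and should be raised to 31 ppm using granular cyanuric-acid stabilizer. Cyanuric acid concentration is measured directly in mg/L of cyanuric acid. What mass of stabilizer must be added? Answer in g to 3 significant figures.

Volume: 5,860 US gal × 3.785 L/gal = 22,180 L.
CYA to add: (31 − 17) = 14 mg/L × 22,180 L = 310.5 g cyanuric acid.

311 g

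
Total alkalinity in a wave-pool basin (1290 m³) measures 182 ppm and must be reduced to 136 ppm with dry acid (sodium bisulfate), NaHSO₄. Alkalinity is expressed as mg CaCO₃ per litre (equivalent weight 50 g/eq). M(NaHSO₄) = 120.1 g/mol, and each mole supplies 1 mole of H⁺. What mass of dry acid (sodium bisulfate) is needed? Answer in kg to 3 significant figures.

Volume: 1290 m³ = 1,290,000 L.
Alkalinity to neutralize: (182 − 136) = 46 mg/L as CaCO₃ × 1,290,000 L = 59,340 g as CaCO₃.
Equivalents of H⁺ required: 59,340 ÷ 50 g/eq = 1187 eq = 1187 mol NaHSO₄.
Mass of NaHSO₄: 1187 × 120.1 = 142,500 g.

143 kg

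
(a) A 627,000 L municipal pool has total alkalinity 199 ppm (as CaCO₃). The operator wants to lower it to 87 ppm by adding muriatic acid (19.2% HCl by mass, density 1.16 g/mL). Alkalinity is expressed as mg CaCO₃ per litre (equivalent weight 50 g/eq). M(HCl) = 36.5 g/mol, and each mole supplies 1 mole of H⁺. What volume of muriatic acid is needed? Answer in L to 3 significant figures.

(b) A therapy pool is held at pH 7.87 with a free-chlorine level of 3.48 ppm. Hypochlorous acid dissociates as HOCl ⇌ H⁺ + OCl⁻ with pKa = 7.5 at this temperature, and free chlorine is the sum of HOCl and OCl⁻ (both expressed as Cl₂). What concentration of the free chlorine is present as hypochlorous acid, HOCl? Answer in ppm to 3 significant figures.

(a) Alkalinity to neutralize: (199 − 87) = 112 mg/L as CaCO₃ × 627,000 L = 70,220 g as CaCO₃.
(a) Equivalents of H⁺ required: 70,220 ÷ 50 g/eq = 1404 eq = 1404 mol HCl.
(a) Mass of HCl: 1404 × 36.5 = 51,260 g.
(a) Mass of 19.2% solution: 51,260 / 0.192 = 267,000 g.
(a) Volume: 267,000 g ÷ 1.16 g/mL = 230,200 mL.

(b) [OCl⁻]/[HOCl] = 10^(pH − pKa) = 10^(7.87 − 7.5) = 10^0.37 = 2.344.
(b) Fraction as HOCl = 1 / (1 + 2.344) = 0.299.
(b) HOCl = 0.299 × 3.48 ppm = 1.041 ppm.

(a) 230 L; (b) 1.04 ppm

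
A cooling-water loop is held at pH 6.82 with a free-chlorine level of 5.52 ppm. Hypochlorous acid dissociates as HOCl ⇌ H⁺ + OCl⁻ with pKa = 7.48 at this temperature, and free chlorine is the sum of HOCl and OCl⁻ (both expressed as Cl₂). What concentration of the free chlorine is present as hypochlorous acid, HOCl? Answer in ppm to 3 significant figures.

4.53 ppm

[OCl⁻]/[HOCl] = 10^(pH − pKa) = 10^(6.82 − 7.48) = 10^-0.66 = 0.2188.
Fraction as HOCl = 1 / (1 + 0.2188) = 0.8205.
HOCl = 0.8205 × 5.52 ppm = 4.529 ppm.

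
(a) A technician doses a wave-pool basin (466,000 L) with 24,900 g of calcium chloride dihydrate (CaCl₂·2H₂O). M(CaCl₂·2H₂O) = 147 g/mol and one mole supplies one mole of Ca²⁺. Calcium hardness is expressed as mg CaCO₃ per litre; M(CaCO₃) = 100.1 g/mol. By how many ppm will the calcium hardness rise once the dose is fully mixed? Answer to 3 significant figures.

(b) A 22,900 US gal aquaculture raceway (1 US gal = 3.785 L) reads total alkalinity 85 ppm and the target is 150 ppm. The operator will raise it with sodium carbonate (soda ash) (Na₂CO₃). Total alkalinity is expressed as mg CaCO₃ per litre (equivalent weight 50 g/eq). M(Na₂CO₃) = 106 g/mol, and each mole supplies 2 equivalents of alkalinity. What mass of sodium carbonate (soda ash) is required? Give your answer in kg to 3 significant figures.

(a) Moles of Ca²⁺: 24,900 g ÷ 147 g/mol = 169.4 mol.
(a) As CaCO₃: 169.4 mol × 100.1 g/mol = 16,960 g.
(a) Rise: 16,960 g / 466,000 L × 1000 = 36.39 mg/L.

(b) Volume: 22,900 US gal × 3.785 L/gal = 86,676 L.
(b) Alkalinity to add: (150 − 85) = 65 mg/L as CaCO₃ × 86,676 L = 5634 g as CaCO₃.
(b) Equivalents: 5634 g ÷ 50 g/eq = 112.7 eq.
(b) Each mole of Na₂CO₃ supplies 2 eq, so 112.7 / 2 = 56.34 mol.
(b) Mass: 56.34 mol × 106 g/mol = 5972 g.

(a) 36.4 ppm; (b) 5.97 kg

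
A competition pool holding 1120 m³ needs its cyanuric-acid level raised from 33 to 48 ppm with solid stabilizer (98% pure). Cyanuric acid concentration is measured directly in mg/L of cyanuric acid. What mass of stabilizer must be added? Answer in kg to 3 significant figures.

17.1 kg

Volume: 1120 m³ = 1,120,000 L.
CYA to add: (48 − 33) = 15 mg/L × 1,120,000 L = 16,800 g cyanuric acid.
At 98% purity: 16,800 / 0.98 = 17,140 g product.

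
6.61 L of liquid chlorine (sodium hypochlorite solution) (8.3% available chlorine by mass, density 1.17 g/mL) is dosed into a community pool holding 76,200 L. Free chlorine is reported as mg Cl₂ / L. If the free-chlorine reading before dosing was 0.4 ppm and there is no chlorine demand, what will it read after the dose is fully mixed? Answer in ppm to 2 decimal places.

Mass of solution: 6.61 L × 1000 mL/L × 1.17 g/mL = 7734 g.
Available chlorine delivered: 7734 g × 0.083 = 641.9 g as Cl₂.
Concentration rise: 641.9 g / 76,200 L = 8.424 mg/L = 8.42 ppm.
Final FC: 0.4 + 8.42 = 8.82 ppm.

8.82 ppm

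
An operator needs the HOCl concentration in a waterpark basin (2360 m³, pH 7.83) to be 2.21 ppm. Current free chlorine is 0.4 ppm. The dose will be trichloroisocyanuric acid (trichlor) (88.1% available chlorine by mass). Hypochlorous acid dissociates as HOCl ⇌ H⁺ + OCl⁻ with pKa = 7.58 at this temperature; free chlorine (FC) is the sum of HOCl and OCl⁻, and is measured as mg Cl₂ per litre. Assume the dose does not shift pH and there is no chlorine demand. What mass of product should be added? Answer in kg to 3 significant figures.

Volume: 2360 m³ = 2,360,000 L.
[OCl⁻]/[HOCl] = 10^(pH − pKa) = 10^(7.83 − 7.58) = 1.778; fraction as HOCl = 1/(1 + 1.778) = 0.3599.
Free chlorine required for 2.21 ppm HOCl: 2.21 / 0.3599 = 6.14 ppm.
FC to add: 6.14 − 0.4 = 5.74 mg/L as Cl₂.
Cl₂ equivalent: 5.74 mg/L × 2,360,000 L = 13,550 g.
Product at 88.1% available Cl: 13,550 / 0.881 = 15,380 g.

15.4 kg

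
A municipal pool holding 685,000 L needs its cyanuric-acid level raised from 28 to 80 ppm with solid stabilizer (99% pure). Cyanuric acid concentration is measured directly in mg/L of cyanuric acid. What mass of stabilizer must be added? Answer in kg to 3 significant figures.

CYA to add: (80 − 28) = 52 mg/L × 685,000 L = 35,620 g cyanuric acid.
At 99% purity: 35,620 / 0.99 = 35,980 g product.

36.0 kg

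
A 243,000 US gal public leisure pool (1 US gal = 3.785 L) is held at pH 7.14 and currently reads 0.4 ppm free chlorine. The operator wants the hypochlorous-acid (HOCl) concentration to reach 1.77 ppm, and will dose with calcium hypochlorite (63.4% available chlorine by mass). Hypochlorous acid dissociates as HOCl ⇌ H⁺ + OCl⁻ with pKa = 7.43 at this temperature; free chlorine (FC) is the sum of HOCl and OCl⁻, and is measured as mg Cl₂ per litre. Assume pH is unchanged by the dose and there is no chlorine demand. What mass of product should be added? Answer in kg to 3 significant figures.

Volume: 243,000 US gal × 3.785 L/gal = 919,755 L.
[OCl⁻]/[HOCl] = 10^(pH − pKa) = 10^(7.14 − 7.43) = 0.5129; fraction as HOCl = 1/(1 + 0.5129) = 0.661.
Free chlorine required for 1.77 ppm HOCl: 1.77 / 0.661 = 2.678 ppm.
FC to add: 2.678 − 0.4 = 2.278 mg/L as Cl₂.
Cl₂ equivalent: 2.278 mg/L × 919,755 L = 2095 g.
Product at 63.4% available Cl: 2095 / 0.634 = 3304 g.

3.30 kg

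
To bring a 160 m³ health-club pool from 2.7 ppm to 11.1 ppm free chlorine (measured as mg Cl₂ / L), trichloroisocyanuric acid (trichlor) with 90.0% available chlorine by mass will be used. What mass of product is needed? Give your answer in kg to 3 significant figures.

Volume: 160 m³ = 160,000 L.
Chlorine deficit: 11.1 − 2.7 = 8.4 ppm = 8.4 mg/L as Cl₂.
Cl₂ equivalent needed: 8.4 mg/L × 160,000 L = 1,344,000 mg = 1344 g.
Product at 90.0% available chlorine: 1344 / 0.9 = 1493 g.

1.49 kg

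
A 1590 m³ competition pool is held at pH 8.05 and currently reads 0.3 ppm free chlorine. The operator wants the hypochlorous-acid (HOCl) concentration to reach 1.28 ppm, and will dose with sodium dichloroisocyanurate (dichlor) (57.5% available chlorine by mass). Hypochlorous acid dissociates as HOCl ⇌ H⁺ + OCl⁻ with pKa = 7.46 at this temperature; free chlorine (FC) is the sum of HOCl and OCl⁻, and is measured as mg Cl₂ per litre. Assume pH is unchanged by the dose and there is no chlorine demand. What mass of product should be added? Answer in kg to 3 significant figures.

16.5 kg

Volume: 1590 m³ = 1,590,000 L.
[OCl⁻]/[HOCl] = 10^(pH − pKa) = 10^(8.05 − 7.46) = 3.89; fraction as HOCl = 1/(1 + 3.89) = 0.2045.
Free chlorine required for 1.28 ppm HOCl: 1.28 / 0.2045 = 6.26 ppm.
FC to add: 6.26 − 0.3 = 5.96 mg/L as Cl₂.
Cl₂ equivalent: 5.96 mg/L × 1,590,000 L = 9476 g.
Product at 57.5% available Cl: 9476 / 0.575 = 16,480 g.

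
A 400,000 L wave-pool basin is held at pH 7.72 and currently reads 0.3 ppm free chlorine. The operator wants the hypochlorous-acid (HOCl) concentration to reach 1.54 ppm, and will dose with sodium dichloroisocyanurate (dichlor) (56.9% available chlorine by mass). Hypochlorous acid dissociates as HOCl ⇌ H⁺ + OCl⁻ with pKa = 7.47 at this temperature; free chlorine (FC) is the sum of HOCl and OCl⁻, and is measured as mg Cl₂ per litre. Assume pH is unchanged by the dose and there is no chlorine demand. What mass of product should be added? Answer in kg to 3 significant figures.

2.80 kg

[OCl⁻]/[HOCl] = 10^(pH − pKa) = 10^(7.72 − 7.47) = 1.778; fraction as HOCl = 1/(1 + 1.778) = 0.3599.
Free chlorine required for 1.54 ppm HOCl: 1.54 / 0.3599 = 4.279 ppm.
FC to add: 4.279 − 0.3 = 3.979 mg/L as Cl₂.
Cl₂ equivalent: 3.979 mg/L × 400,000 L = 1591 g.
Product at 56.9% available Cl: 1591 / 0.569 = 2797 g.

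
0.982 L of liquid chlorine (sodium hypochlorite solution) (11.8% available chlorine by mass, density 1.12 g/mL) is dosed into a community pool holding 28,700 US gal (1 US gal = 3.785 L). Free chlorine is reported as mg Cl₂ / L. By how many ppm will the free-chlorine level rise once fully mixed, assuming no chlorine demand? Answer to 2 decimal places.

1.19 ppm

Volume: 28,700 US gal × 3.785 L/gal = 108,630 L.
Mass of solution: 0.982 L × 1000 mL/L × 1.12 g/mL = 1100 g.
Available chlorine delivered: 1100 g × 0.118 = 129.8 g as Cl₂.
Concentration rise: 129.8 g / 108,630 L = 1.195 mg/L = 1.19 ppm.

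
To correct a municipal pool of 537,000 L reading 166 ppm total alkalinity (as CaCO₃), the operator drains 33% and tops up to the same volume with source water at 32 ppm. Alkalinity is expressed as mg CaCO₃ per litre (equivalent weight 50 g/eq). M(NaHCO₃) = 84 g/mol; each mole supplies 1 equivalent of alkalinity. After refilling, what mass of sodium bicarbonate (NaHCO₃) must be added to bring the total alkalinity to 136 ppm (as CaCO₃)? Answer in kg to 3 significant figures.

12.8 kg

After draining 33% and refilling: 166 × 0.67 + 32 × 0.33 = 121.78 ppm.
Deficit to target: 136 − 121.78 = 14.22 mg/L.
As CaCO₃: 14.22 mg/L × 537,000 L = 7636 g; ÷ 50 g/eq ÷ 1 = 152.7 mol NaHCO₃.
Mass: 152.7 × 84 = 12,830 g.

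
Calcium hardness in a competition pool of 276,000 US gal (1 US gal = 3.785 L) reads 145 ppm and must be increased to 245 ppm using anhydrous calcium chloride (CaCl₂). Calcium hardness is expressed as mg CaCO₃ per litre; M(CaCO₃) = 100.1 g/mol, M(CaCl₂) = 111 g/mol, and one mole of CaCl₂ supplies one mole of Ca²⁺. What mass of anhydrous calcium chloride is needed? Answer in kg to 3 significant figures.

Volume: 276,000 US gal × 3.785 L/gal = 1,044,660 L.
Hardness to add: (245 − 145) = 100 mg/L as CaCO₃ × 1,044,660 L = 104,500 g as CaCO₃.
Moles of Ca²⁺ (1 mol Ca²⁺ ≡ 1 mol CaCO₃): 104,500 / 100.1 g/mol = 1044 mol.
Mass of CaCl₂: 1044 × 111 = 115,800 g.

116 kg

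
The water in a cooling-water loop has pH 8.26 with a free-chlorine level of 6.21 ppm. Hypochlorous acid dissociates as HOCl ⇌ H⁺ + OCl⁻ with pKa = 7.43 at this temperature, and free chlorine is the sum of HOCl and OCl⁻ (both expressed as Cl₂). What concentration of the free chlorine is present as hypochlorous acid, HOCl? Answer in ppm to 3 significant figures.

0.800 ppm

[OCl⁻]/[HOCl] = 10^(pH − pKa) = 10^(8.26 − 7.43) = 10^0.83 = 6.761.
Fraction as HOCl = 1 / (1 + 6.761) = 0.1289.
HOCl = 0.1289 × 6.21 ppm = 0.8002 ppm.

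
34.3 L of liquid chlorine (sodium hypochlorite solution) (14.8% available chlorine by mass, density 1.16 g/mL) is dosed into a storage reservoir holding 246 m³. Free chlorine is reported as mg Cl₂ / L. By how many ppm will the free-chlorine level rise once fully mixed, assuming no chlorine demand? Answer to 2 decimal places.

23.94 ppm

Volume: 246 m³ = 246,000 L.
Mass of solution: 34.3 L × 1000 mL/L × 1.16 g/mL = 39,790 g.
Available chlorine delivered: 39,790 g × 0.148 = 5889 g as Cl₂.
Concentration rise: 5889 g / 246,000 L = 23.94 mg/L = 23.94 ppm.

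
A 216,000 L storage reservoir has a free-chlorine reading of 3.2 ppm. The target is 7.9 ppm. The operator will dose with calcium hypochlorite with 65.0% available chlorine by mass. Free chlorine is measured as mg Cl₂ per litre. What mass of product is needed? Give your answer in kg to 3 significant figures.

Chlorine deficit: 7.9 − 3.2 = 4.7 ppm = 4.7 mg/L as Cl₂.
Cl₂ equivalent needed: 4.7 mg/L × 216,000 L = 1,015,000 mg = 1015 g.
Product at 65.0% available chlorine: 1015 / 0.65 = 1562 g.

1.56 kg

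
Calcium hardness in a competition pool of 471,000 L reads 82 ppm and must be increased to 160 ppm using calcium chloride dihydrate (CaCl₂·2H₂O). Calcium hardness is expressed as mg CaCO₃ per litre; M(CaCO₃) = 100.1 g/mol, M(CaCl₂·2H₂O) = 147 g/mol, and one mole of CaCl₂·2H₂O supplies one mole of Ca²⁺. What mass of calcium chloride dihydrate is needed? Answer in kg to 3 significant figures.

54.0 kg

Hardness to add: (160 − 82) = 78 mg/L as CaCO₃ × 471,000 L = 36,740 g as CaCO₃.
Moles of Ca²⁺ (1 mol Ca²⁺ ≡ 1 mol CaCO₃): 36,740 / 100.1 g/mol = 367 mol.
Mass of CaCl₂·2H₂O: 367 × 147 = 53,950 g.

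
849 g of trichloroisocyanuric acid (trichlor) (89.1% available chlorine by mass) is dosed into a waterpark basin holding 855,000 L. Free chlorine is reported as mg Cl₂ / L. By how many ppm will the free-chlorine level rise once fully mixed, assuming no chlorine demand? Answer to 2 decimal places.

0.88 ppm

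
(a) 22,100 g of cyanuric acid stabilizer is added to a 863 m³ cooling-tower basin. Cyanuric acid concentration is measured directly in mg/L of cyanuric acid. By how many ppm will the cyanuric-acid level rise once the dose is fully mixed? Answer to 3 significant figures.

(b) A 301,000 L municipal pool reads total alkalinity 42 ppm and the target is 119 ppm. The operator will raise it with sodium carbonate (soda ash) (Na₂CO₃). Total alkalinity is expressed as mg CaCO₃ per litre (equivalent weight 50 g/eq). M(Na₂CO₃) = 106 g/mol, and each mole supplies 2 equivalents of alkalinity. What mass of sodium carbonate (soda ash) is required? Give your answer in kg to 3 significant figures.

(a) Volume: 863 m³ = 863,000 L.
(a) Rise: 22,100 g / 863,000 L × 1000 = 25.61 mg/L.

(b) Alkalinity to add: (119 − 42) = 77 mg/L as CaCO₃ × 301,000 L = 23,180 g as CaCO₃.
(b) Equivalents: 23,180 g ÷ 50 g/eq = 463.5 eq.
(b) Each mole of Na₂CO₃ supplies 2 eq, so 463.5 / 2 = 231.8 mol.
(b) Mass: 231.8 mol × 106 g/mol = 24,570 g.

(a) 25.6 ppm; (b) 24.6 kg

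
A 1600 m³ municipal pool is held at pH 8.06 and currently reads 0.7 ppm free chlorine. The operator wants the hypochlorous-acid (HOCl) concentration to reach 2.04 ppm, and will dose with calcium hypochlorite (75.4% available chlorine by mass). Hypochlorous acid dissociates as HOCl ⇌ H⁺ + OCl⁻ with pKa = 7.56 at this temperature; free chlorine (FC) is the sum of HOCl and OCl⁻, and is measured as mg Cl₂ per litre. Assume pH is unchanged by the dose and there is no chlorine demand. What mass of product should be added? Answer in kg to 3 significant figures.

16.5 kg

Volume: 1600 m³ = 1,600,000 L.
[OCl⁻]/[HOCl] = 10^(pH − pKa) = 10^(8.06 − 7.56) = 3.162; fraction as HOCl = 1/(1 + 3.162) = 0.2403.
Free chlorine required for 2.04 ppm HOCl: 2.04 / 0.2403 = 8.491 ppm.
FC to add: 8.491 − 0.7 = 7.791 mg/L as Cl₂.
Cl₂ equivalent: 7.791 mg/L × 1,600,000 L = 12,470 g.
Product at 75.4% available Cl: 12,470 / 0.754 = 16,530 g.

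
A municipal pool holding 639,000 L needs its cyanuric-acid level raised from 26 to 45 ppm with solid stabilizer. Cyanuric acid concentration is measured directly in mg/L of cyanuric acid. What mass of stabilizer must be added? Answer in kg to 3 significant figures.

CYA to add: (45 − 26) = 19 mg/L × 639,000 L = 12,140 g cyanuric acid.

12.1 kg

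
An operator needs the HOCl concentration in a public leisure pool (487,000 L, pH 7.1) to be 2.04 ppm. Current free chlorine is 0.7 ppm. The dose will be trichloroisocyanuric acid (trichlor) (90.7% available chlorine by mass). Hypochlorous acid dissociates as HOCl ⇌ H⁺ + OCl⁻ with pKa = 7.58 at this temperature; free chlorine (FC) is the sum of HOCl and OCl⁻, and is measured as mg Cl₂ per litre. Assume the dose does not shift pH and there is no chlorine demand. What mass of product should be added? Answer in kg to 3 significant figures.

[OCl⁻]/[HOCl] = 10^(pH − pKa) = 10^(7.1 − 7.58) = 0.3311; fraction as HOCl = 1/(1 + 0.3311) = 0.7512.
Free chlorine required for 2.04 ppm HOCl: 2.04 / 0.7512 = 2.716 ppm.
FC to add: 2.716 − 0.7 = 2.016 mg/L as Cl₂.
Cl₂ equivalent: 2.016 mg/L × 487,000 L = 981.6 g.
Product at 90.7% available Cl: 981.6 / 0.907 = 1082 g.

1.08 kg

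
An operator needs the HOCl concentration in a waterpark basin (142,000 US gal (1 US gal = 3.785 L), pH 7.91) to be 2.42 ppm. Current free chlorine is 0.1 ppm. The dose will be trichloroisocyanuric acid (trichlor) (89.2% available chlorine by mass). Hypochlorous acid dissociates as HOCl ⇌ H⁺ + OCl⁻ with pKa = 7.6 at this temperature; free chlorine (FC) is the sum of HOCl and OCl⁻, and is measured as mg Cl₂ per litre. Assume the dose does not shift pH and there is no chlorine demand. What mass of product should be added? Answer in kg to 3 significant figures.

4.38 kg

Volume: 142,000 US gal × 3.785 L/gal = 537,470 L.
[OCl⁻]/[HOCl] = 10^(pH − pKa) = 10^(7.91 − 7.6) = 2.042; fraction as HOCl = 1/(1 + 2.042) = 0.3288.
Free chlorine required for 2.42 ppm HOCl: 2.42 / 0.3288 = 7.361 ppm.
FC to add: 7.361 − 0.1 = 7.261 mg/L as Cl₂.
Cl₂ equivalent: 7.261 mg/L × 537,470 L = 3903 g.
Product at 89.2% available Cl: 3903 / 0.892 = 4375 g.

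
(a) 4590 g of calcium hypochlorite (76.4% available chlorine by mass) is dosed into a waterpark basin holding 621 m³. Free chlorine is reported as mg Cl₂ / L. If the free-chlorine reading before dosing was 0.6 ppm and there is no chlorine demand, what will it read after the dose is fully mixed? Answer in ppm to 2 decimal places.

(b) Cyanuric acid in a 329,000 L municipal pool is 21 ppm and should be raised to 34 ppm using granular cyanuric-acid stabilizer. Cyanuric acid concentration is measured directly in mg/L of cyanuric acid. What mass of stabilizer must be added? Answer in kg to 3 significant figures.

(a) 6.25 ppm; (b) 4.28 kg

(a) Volume: 621 m³ = 621,000 L.
(a) Available chlorine delivered: 4590 g × 0.764 = 3507 g as Cl₂.
(a) Concentration rise: 3507 g / 621,000 L = 5.647 mg/L = 5.65 ppm.
(a) Final FC: 0.6 + 5.65 = 6.25 ppm.

(b) CYA to add: (34 − 21) = 13 mg/L × 329,000 L = 4277 g cyanuric acid.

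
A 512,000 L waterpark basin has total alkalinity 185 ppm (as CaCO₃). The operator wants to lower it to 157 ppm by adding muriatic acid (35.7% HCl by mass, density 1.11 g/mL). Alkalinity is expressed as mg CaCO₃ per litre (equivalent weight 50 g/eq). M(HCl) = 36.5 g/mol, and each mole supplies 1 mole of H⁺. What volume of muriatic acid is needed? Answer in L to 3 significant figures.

26.4 L

Alkalinity to neutralize: (185 − 157) = 28 mg/L as CaCO₃ × 512,000 L = 14,340 g as CaCO₃.
Equivalents of H⁺ required: 14,340 ÷ 50 g/eq = 286.7 eq = 286.7 mol HCl.
Mass of HCl: 286.7 × 36.5 = 10,470 g.
Mass of 35.7% solution: 10,470 / 0.357 = 29,310 g.
Volume: 29,310 g ÷ 1.11 g/mL = 26,410 mL.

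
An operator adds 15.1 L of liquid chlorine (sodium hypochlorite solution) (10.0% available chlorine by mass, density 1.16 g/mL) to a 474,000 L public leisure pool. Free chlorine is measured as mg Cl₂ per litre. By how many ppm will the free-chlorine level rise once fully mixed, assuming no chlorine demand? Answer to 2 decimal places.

Mass of solution: 15.1 L × 1000 mL/L × 1.16 g/mL = 17,520 g.
Available chlorine delivered: 17,520 g × 0.1 = 1752 g as Cl₂.
Concentration rise: 1752 g / 474,000 L = 3.695 mg/L = 3.70 ppm.

3.70 ppm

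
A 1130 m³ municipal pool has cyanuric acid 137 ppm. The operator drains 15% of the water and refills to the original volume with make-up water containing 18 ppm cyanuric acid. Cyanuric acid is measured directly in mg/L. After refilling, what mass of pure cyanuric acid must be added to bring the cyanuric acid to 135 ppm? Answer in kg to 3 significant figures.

17.9 kg

Volume: 1130 m³ = 1,130,000 L.
After draining 15% and refilling: 137 × 0.85 + 18 × 0.15 = 119.15 ppm.
Deficit to target: 135 − 119.15 = 15.85 mg/L.
Mass: 15.85 mg/L × 1,130,000 L = 17,910 g cyanuric acid.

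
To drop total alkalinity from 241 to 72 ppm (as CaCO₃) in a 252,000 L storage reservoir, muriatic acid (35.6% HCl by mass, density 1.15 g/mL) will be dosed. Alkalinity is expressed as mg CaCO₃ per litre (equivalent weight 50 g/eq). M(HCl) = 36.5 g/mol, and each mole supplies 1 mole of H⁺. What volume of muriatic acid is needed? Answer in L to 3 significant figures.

Alkalinity to neutralize: (241 − 72) = 169 mg/L as CaCO₃ × 252,000 L = 42,590 g as CaCO₃.
Equivalents of H⁺ required: 42,590 ÷ 50 g/eq = 851.8 eq = 851.8 mol HCl.
Mass of HCl: 851.8 × 36.5 = 31,090 g.
Mass of 35.6% solution: 31,090 / 0.356 = 87,330 g.
Volume: 87,330 g ÷ 1.15 g/mL = 75,940 mL.

75.9 L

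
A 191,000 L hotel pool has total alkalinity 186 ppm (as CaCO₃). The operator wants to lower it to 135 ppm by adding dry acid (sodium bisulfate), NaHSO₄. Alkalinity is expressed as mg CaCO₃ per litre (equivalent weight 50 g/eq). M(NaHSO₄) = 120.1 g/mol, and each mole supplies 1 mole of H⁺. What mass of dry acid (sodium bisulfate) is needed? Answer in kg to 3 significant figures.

23.4 kg

Alkalinity to neutralize: (186 − 135) = 51 mg/L as CaCO₃ × 191,000 L = 9741 g as CaCO₃.
Equivalents of H⁺ required: 9741 ÷ 50 g/eq = 194.8 eq = 194.8 mol NaHSO₄.
Mass of NaHSO₄: 194.8 × 120.1 = 23,400 g.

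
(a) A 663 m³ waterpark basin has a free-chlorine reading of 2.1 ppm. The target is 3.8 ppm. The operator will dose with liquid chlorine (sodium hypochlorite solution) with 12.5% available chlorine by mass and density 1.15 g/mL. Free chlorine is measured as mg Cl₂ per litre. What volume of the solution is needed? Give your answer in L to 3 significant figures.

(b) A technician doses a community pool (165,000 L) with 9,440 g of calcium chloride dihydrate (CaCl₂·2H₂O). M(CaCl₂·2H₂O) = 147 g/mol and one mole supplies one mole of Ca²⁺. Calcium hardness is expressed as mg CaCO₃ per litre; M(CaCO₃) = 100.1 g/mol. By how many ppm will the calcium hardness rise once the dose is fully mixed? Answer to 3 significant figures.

(a) Volume: 663 m³ = 663,000 L.
(a) Chlorine deficit: 3.8 − 2.1 = 1.7 ppm = 1.7 mg/L as Cl₂.
(a) Cl₂ equivalent needed: 1.7 mg/L × 663,000 L = 1,127,000 mg = 1127 g.
(a) Product at 12.5% available chlorine: 1127 / 0.125 = 9017 g.
(a) Volume at density 1.15 g/mL: 9017 g ÷ 1.15 g/mL = 7841 mL.

(b) Moles of Ca²⁺: 9,440 g ÷ 147 g/mol = 64.22 mol.
(b) As CaCO₃: 64.22 mol × 100.1 g/mol = 6428 g.
(b) Rise: 6428 g / 165,000 L × 1000 = 38.96 mg/L.

(a) 7.84 L; (b) 39.0 ppm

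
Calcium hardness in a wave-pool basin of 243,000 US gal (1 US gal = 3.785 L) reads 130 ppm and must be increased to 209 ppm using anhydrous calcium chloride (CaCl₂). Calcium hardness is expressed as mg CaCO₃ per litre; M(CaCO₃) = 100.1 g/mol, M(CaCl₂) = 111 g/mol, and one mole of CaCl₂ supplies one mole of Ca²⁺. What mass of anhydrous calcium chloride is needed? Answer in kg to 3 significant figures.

Volume: 243,000 US gal × 3.785 L/gal = 919,755 L.
Hardness to add: (209 − 130) = 79 mg/L as CaCO₃ × 919,755 L = 72,660 g as CaCO₃.
Moles of Ca²⁺ (1 mol Ca²⁺ ≡ 1 mol CaCO₃): 72,660 / 100.1 g/mol = 725.9 mol.
Mass of CaCl₂: 725.9 × 111 = 80,570 g.

80.6 kg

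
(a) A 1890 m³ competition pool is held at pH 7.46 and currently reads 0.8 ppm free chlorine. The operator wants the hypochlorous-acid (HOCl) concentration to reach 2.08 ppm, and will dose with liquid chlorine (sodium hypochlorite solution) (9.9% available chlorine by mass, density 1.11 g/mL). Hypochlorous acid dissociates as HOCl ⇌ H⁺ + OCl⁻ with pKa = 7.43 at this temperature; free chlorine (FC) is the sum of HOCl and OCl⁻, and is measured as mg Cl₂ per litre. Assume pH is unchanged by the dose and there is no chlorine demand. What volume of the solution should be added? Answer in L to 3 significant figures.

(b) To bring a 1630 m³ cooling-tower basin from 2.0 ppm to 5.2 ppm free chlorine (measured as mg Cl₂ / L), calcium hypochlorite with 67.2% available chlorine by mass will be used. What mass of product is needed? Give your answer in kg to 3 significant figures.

(a) 60.3 L; (b) 7.76 kg

(a) Volume: 1890 m³ = 1,890,000 L.
(a) [OCl⁻]/[HOCl] = 10^(pH − pKa) = 10^(7.46 − 7.43) = 1.072; fraction as HOCl = 1/(1 + 1.072) = 0.4827.
(a) Free chlorine required for 2.08 ppm HOCl: 2.08 / 0.4827 = 4.309 ppm.
(a) FC to add: 4.309 − 0.8 = 3.509 mg/L as Cl₂.
(a) Cl₂ equivalent: 3.509 mg/L × 1,890,000 L = 6632 g.
(a) Product at 9.9% available Cl: 6632 / 0.099 = 66,990 g.
(a) Volume: 66,990 g ÷ 1.11 g/mL = 60,350 mL.

(b) Volume: 1630 m³ = 1,630,000 L.
(b) Chlorine deficit: 5.2 − 2.0 = 3.2 ppm = 3.2 mg/L as Cl₂.
(b) Cl₂ equivalent needed: 3.2 mg/L × 1,630,000 L = 5,216,000 mg = 5216 g.
(b) Product at 67.2% available chlorine: 5216 / 0.672 = 7762 g.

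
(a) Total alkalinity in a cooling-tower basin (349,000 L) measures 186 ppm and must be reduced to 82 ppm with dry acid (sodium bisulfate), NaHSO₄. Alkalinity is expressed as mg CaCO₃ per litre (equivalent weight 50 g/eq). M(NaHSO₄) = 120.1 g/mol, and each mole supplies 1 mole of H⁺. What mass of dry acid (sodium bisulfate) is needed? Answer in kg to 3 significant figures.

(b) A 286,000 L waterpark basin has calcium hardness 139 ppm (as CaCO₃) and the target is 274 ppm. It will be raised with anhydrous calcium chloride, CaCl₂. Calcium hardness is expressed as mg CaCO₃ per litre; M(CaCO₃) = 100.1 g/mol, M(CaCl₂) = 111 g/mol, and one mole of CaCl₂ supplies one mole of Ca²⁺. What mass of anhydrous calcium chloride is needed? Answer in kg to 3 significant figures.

(a) Alkalinity to neutralize: (186 − 82) = 104 mg/L as CaCO₃ × 349,000 L = 36,300 g as CaCO₃.
(a) Equivalents of H⁺ required: 36,300 ÷ 50 g/eq = 725.9 eq = 725.9 mol NaHSO₄.
(a) Mass of NaHSO₄: 725.9 × 120.1 = 87,180 g.

(b) Hardness to add: (274 − 139) = 135 mg/L as CaCO₃ × 286,000 L = 38,610 g as CaCO₃.
(b) Moles of Ca²⁺ (1 mol Ca²⁺ ≡ 1 mol CaCO₃): 38,610 / 100.1 g/mol = 385.7 mol.
(b) Mass of CaCl₂: 385.7 × 111 = 42,810 g.

(a) 87.2 kg; (b) 42.8 kg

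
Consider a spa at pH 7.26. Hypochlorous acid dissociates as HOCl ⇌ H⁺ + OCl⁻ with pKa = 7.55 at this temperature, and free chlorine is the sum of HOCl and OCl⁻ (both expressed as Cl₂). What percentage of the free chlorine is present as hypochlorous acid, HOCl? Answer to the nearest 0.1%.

[OCl⁻]/[HOCl] = 10^(pH − pKa) = 10^(7.26 − 7.55) = 10^-0.29 = 0.5129.
Fraction as HOCl = 1 / (1 + 0.5129) = 0.661.

66.1%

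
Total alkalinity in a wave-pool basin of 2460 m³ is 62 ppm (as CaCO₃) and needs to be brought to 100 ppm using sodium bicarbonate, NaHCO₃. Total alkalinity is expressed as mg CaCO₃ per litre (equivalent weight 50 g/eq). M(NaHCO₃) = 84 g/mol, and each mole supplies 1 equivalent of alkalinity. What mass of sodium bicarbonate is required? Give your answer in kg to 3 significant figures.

157 kg

Volume: 2460 m³ = 2,460,000 L.
Alkalinity to add: (100 − 62) = 38 mg/L as CaCO₃ × 2,460,000 L = 93,480 g as CaCO₃.
Equivalents: 93,480 g ÷ 50 g/eq = 1870 eq.
NaHCO₃ supplies 1 eq per mole → 1870 mol.
Mass: 1870 mol × 84 g/mol = 157,000 g.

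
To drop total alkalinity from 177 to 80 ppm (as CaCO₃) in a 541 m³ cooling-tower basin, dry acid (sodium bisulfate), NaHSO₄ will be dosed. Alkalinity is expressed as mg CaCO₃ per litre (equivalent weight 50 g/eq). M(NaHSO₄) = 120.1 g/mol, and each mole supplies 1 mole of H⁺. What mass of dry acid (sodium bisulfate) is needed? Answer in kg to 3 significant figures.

126 kg

Volume: 541 m³ = 541,000 L.
Alkalinity to neutralize: (177 − 80) = 97 mg/L as CaCO₃ × 541,000 L = 52,480 g as CaCO₃.
Equivalents of H⁺ required: 52,480 ÷ 50 g/eq = 1050 eq = 1050 mol NaHSO₄.
Mass of NaHSO₄: 1050 × 120.1 = 126,000 g.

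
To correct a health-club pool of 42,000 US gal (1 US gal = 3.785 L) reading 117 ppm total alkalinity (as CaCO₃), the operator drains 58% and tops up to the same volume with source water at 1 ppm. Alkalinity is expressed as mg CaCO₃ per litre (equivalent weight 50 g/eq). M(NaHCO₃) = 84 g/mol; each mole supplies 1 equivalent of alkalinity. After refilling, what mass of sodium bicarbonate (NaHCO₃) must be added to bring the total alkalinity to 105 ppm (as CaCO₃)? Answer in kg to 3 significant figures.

14.8 kg

Volume: 42,000 US gal × 3.785 L/gal = 158,970 L.
After draining 58% and refilling: 117 × 0.42 + 1 × 0.58 = 49.72 ppm.
Deficit to target: 105 − 49.72 = 55.28 mg/L.
As CaCO₃: 55.28 mg/L × 158,970 L = 8788 g; ÷ 50 g/eq ÷ 1 = 175.8 mol NaHCO₃.
Mass: 175.8 × 84 = 14,760 g.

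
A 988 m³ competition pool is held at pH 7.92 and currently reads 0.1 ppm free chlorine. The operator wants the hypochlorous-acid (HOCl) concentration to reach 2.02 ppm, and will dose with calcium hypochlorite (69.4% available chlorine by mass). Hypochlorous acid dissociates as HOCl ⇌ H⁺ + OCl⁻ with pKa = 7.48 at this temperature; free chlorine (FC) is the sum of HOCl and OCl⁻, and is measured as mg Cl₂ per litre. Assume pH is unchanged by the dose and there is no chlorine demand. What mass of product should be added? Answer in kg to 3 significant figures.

Volume: 988 m³ = 988,000 L.
[OCl⁻]/[HOCl] = 10^(pH − pKa) = 10^(7.92 − 7.48) = 2.754; fraction as HOCl = 1/(1 + 2.754) = 0.2664.
Free chlorine required for 2.02 ppm HOCl: 2.02 / 0.2664 = 7.584 ppm.
FC to add: 7.584 − 0.1 = 7.484 mg/L as Cl₂.
Cl₂ equivalent: 7.484 mg/L × 988,000 L = 7394 g.
Product at 69.4% available Cl: 7394 / 0.694 = 10,650 g.

10.7 kg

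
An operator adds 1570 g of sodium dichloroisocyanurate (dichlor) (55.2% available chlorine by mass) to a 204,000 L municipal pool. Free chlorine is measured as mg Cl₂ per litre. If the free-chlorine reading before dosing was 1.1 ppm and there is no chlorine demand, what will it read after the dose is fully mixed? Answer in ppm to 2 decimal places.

Available chlorine delivered: 1570 g × 0.552 = 866.6 g as Cl₂.
Concentration rise: 866.6 g / 204,000 L = 4.248 mg/L = 4.25 ppm.
Final FC: 1.1 + 4.25 = 5.35 ppm.

5.35 ppm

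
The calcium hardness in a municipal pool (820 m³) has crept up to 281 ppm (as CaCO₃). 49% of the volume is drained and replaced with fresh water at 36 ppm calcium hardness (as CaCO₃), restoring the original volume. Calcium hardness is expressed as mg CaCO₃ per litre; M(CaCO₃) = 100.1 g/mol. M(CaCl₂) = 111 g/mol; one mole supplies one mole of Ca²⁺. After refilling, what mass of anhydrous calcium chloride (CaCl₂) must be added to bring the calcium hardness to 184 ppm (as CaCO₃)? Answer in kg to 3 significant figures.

21.0 kg

Volume: 820 m³ = 820,000 L.
After draining 49% and refilling: 281 × 0.51 + 36 × 0.49 = 160.95 ppm.
Deficit to target: 184 − 160.95 = 23.05 mg/L.
As CaCO₃: 23.05 mg/L × 820,000 L = 18,900 g; ÷ 100.1 = 188.8 mol Ca²⁺.
Mass: 188.8 × 111 = 20,960 g.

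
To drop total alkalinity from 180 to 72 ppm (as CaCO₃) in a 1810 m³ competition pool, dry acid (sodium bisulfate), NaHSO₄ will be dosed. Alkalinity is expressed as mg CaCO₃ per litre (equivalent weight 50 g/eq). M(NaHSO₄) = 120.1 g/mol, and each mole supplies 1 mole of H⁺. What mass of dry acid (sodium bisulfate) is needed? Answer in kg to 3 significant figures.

470 kg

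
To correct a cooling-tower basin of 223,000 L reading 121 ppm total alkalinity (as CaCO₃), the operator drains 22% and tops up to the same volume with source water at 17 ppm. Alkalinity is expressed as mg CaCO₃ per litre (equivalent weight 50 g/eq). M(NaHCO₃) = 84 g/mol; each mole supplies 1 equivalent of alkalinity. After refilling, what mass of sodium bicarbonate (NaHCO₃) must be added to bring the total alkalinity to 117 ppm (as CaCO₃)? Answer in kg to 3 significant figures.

After draining 22% and refilling: 121 × 0.78 + 17 × 0.22 = 98.12 ppm.
Deficit to target: 117 − 98.12 = 18.88 mg/L.
As CaCO₃: 18.88 mg/L × 223,000 L = 4210 g; ÷ 50 g/eq ÷ 1 = 84.2 mol NaHCO₃.
Mass: 84.2 × 84 = 7073 g.

7.07 kg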